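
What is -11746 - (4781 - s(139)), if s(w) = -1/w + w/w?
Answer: -2297115/139 ≈ -16526.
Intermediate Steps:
s(w) = 1 - 1/w (s(w) = -1/w + 1 = 1 - 1/w)
-11746 - (4781 - s(139)) = -11746 - (4781 - (-1 + 139)/139) = -11746 - (4781 - 138/139) = -11746 - 1*664421/139 = -11746 - 664421/139 = -2297115/139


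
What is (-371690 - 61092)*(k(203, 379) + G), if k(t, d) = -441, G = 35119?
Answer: -15008014196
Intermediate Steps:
(-371690 - 61092)*(k(203, 379) + G) = (-371690 - 61092)*(-441 + 35119) = -432782*34678 = -15008014196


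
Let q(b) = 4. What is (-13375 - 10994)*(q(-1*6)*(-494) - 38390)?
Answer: 983679054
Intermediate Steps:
(-13375 - 10994)*(q(-1*6)*(-494) - 38390) = (-13375 - 10994)*(4*(-494) - 38390) = -24369*(-1976 - 38390) = -24369*(-40366) = 983679054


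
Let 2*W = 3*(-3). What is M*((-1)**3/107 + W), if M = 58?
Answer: -27985/107 ≈ -261.54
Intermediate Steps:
W = -9/2 (W = (3*(-3))/2 = (1/2)*(-9) = -9/2 ≈ -4.5000)
M*((-1)**3/107 + W) = 58*((-1)**3/107 - 9/2) = 58*(-1*1/107 - 9/2) = 58*(-1/107 - 9/2) = 58*(-965/214) = -27985/107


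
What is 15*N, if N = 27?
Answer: 405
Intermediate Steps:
15*N = 15*27 = 405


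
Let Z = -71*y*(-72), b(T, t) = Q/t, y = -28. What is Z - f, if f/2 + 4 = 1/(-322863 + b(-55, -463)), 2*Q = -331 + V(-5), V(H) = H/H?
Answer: -10697773451393/74742702 ≈ -1.4313e+5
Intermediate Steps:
V(H) = 1
Q = -165 (Q = (-331 + 1)/2 = (1/2)*(-330) = -165)
b(T, t) = -165/t
Z = -143136 (Z = -71*(-28)*(-72) = 1988*(-72) = -143136)
f = -597942079/74742702 (f = -8 + 2/(-322863 - 165/(-463)) = -8 + 2/(-322863 - 165*(-1/463)) = -8 + 2/(-322863 + 165/463) = -8 + 2/(-149485404/463) = -8 + 2*(-463/149485404) = -8 - 463/74742702 = -597942079/74742702 ≈ -8.0000)
Z - f = -143136 - 1*(-597942079/74742702) = -143136 + 597942079/74742702 = -10697773451393/74742702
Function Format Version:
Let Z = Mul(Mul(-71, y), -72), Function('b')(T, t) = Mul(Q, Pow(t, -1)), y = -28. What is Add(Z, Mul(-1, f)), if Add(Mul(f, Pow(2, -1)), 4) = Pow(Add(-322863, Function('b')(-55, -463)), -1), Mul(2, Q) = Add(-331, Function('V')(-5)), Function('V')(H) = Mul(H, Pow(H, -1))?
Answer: Rational(-10697773451393, 74742702) ≈ -1.4313e+5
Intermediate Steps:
Function('V')(H) = 1
Q = -165 (Q = Mul(Rational(1, 2), Add(-331, 1)) = Mul(Rational(1, 2), -330) = -165)
Function('b')(T, t) = Mul(-165, Pow(t, -1))
Z = -143136 (Z = Mul(Mul(-71, -28), -72) = Mul(1988, -72) = -143136)
f = Rational(-597942079, 74742702) (f = Add(-8, Mul(2, Pow(Add(-322863, Mul(-165, Pow(-463, -1))), -1))) = Add(-8, Mul(2, Pow(Add(-322863, Mul(-165, Rational(-1, 463))), -1))) = Add(-8, Mul(2, Pow(Add(-322863, Rational(165, 463)), -1))) = Add(-8, Mul(2, Pow(Rational(-149485404, 463), -1))) = Add(-8, Mul(2, Rational(-463, 149485404))) = Add(-8, Rational(-463, 74742702)) = Rational(-597942079, 74742702) ≈ -8.0000)
Add(Z, Mul(-1, f)) = Add(-143136, Mul(-1, Rational(-597942079, 74742702))) = Add(-143136, Rational(597942079, 74742702)) = Rational(-10697773451393, 74742702)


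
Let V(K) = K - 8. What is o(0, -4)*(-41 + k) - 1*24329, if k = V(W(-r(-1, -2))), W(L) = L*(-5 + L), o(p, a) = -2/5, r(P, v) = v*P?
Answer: -24315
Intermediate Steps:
r(P, v) = P*v
o(p, a) = -⅖ (o(p, a) = -2*⅕ = -⅖)
V(K) = -8 + K
k = 6 (k = -8 + (-(-1)*(-2))*(-5 - (-1)*(-2)) = -8 + (-1*2)*(-5 - 1*2) = -8 - 2*(-5 - 2) = -8 - 2*(-7) = -8 + 14 = 6)
o(0, -4)*(-41 + k) - 1*24329 = -2*(-41 + 6)/5 - 1*24329 = -⅖*(-35) - 24329 = 14 - 24329 = -24315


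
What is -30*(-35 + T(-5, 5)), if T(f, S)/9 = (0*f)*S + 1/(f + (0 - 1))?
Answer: 1095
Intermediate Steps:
T(f, S) = 9/(-1 + f) (T(f, S) = 9*((0*f)*S + 1/(f + (0 - 1))) = 9*(0*S + 1/(f - 1)) = 9*(0 + 1/(-1 + f)) = 9/(-1 + f))
-30*(-35 + T(-5, 5)) = -30*(-35 + 9/(-1 - 5)) = -30*(-35 + 9/(-6)) = -30*(-35 + 9*(-⅙)) = -30*(-35 - 3/2) = -30*(-73/2) = 1095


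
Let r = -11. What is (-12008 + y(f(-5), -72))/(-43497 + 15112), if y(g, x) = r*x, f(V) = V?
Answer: 11216/28385 ≈ 0.39514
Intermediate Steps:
y(g, x) = -11*x
(-12008 + y(f(-5), -72))/(-43497 + 15112) = (-12008 - 11*(-72))/(-43497 + 15112) = (-12008 + 792)/(-28385) = -11216*(-1/28385) = 11216/28385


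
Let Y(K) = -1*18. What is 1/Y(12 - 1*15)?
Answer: -1/18 ≈ -0.055556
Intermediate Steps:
Y(K) = -18
1/Y(12 - 1*15) = 1/(-18) = -1/18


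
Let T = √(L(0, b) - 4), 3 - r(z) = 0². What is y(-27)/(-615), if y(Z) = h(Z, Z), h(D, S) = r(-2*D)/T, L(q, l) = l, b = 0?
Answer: I/410 ≈ 0.002439*I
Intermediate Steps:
r(z) = 3 (r(z) = 3 - 1*0² = 3 - 1*0 = 3 + 0 = 3)
T = 2*I (T = √(0 - 4) = √(-4) = 2*I ≈ 2.0*I)
h(D, S) = -3*I/2 (h(D, S) = 3/((2*I)) = 3*(-I/2) = -3*I/2)
y(Z) = -3*I/2
y(-27)/(-615) = -3*I/2/(-615) = -3*I/2*(-1/615) = I/410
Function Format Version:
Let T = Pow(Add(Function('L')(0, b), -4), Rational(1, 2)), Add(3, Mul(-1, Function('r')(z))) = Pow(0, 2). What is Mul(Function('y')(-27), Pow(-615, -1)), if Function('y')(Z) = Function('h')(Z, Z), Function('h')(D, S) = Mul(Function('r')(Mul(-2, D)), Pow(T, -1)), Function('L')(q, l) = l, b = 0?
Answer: Mul(Rational(1, 410), I) ≈ Mul(0.0024390, I)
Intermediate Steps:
Function('r')(z) = 3 (Function('r')(z) = Add(3, Mul(-1, Pow(0, 2))) = Add(3, Mul(-1, 0)) = Add(3, 0) = 3)
T = Mul(2, I) (T = Pow(Add(0, -4), Rational(1, 2)) = Pow(-4, Rational(1, 2)) = Mul(2, I) ≈ Mul(2.0000, I))
Function('h')(D, S) = Mul(Rational(-3, 2), I) (Function('h')(D, S) = Mul(3, Pow(Mul(2, I), -1)) = Mul(3, Mul(Rational(-1, 2), I)) = Mul(Rational(-3, 2), I))
Function('y')(Z) = Mul(Rational(-3, 2), I)
Mul(Function('y')(-27), Pow(-615, -1)) = Mul(Mul(Rational(-3, 2), I), Pow(-615, -1)) = Mul(Mul(Rational(-3, 2), I), Rational(-1, 615)) = Mul(Rational(1, 410), I)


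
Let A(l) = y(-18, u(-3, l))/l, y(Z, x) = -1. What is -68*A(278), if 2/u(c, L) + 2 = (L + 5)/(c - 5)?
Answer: 34/139 ≈ 0.24460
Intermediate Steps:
u(c, L) = 2/(-2 + (5 + L)/(-5 + c)) (u(c, L) = 2/(-2 + (L + 5)/(c - 5)) = 2/(-2 + (5 + L)/(-5 + c)))
A(l) = -1/l
-68*A(278) = -(-68)/278 = -68*(-1/278) = 34/139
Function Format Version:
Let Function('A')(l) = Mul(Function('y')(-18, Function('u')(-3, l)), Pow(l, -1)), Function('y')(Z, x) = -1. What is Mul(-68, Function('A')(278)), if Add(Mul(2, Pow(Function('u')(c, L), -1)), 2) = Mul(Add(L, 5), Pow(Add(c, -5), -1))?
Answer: Rational(34, 139) ≈ 0.24460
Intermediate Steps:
Function('u')(c, L) = Mul(2, Pow(Add(-2, Mul(Pow(Add(-5, c), -1), Add(5, L))), -1)) (Function('u')(c, L) = Mul(2, Pow(Add(-2, Mul(Add(L, 5), Pow(Add(c, -5), -1))), -1)) = Mul(2, Pow(Add(-2, Mul(Add(5, L), Pow(Add(-5, c), -1))), -1)) = Mul(2, Pow(Add(-2, Mul(Pow(Add(-5, c), -1), Add(5, L))), -1)))
Function('A')(l) = Mul(-1, Pow(l, -1))
Mul(-68, Function('A')(278)) = Mul(-68, Mul(-1, Pow(278, -1))) = Mul(-68, Mul(-1, Rational(1, 278))) = Mul(-68, Rational(-1, 278)) = Rational(34, 139)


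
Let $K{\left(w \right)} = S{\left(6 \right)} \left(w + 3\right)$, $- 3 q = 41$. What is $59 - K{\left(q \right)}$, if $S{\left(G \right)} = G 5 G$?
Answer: $1979$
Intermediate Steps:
$q = - \frac{41}{3}$ ($q = \left(- \frac{1}{3}\right) 41 = - \frac{41}{3} \approx -13.667$)
$S{\left(G \right)} = 5 G^{2}$ ($S{\left(G \right)} = 5 G G = 5 G^{2}$)
$K{\left(w \right)} = 540 + 180 w$ ($K{\left(w \right)} = 5 \cdot 6^{2} \left(w + 3\right) = 5 \cdot 36 \left(3 + w\right) = 180 \left(3 + w\right) = 540 + 180 w$)
$59 - K{\left(q \right)} = 59 - \left(540 + 180 \left(- \frac{41}{3}\right)\right) = 59 - \left(540 - 2460\right) = 59 - -1920 = 59 + 1920 = 1979$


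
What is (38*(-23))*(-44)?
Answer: 38456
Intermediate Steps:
(38*(-23))*(-44) = -874*(-44) = 38456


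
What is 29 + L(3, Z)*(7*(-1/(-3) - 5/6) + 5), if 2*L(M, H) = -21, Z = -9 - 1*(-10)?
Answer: 53/4 ≈ 13.250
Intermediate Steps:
Z = 1 (Z = -9 + 10 = 1)
L(M, H) = -21/2 (L(M, H) = (½)*(-21) = -21/2)
29 + L(3, Z)*(7*(-1/(-3) - 5/6) + 5) = 29 - 21*(7*(-1/(-3) - 5/6) + 5)/2 = 29 - 21*(7*(-1*(-⅓) - 5*⅙) + 5)/2 = 29 - 21*(7*(⅓ - ⅚) + 5)/2 = 29 - 21*(7*(-½) + 5)/2 = 29 - 21*(-7/2 + 5)/2 = 29 - 21/2*3/2 = 29 - 63/4 = 53/4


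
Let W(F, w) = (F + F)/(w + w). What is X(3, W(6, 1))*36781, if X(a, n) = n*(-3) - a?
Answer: -772401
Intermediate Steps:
W(F, w) = F/w (W(F, w) = (2*F)/((2*w)) = (2*F)*(1/(2*w)) = F/w)
X(a, n) = -a - 3*n (X(a, n) = -3*n - a = -a - 3*n)
X(3, W(6, 1))*36781 = (-1*3 - 18/1)*36781 = (-3 - 18)*36781 = -21*36781 = -772401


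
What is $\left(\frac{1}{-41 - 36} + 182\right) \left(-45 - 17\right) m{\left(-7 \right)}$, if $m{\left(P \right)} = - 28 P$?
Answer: $- \frac{24326568}{11} \approx -2.2115 \cdot 10^{6}$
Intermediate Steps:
$\left(\frac{1}{-41 - 36} + 182\right) \left(-45 - 17\right) m{\left(-7 \right)} = \left(\frac{1}{-41 - 36} + 182\right) \left(-45 - 17\right) \left(\left(-28\right) \left(-7\right)\right) = \left(\frac{1}{-77} + 182\right) \left(-62\right) 196 = \left(- \frac{1}{77} + 182\right) \left(-62\right) 196 = \frac{14013}{77} \left(-62\right) 196 = \left(- \frac{868806}{77}\right) 196 = - \frac{24326568}{11}$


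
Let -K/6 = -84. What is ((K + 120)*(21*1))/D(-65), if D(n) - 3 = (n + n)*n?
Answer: 13104/8453 ≈ 1.5502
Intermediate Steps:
K = 504 (K = -6*(-84) = 504)
D(n) = 3 + 2*n² (D(n) = 3 + (n + n)*n = 3 + (2*n)*n = 3 + 2*n²)
((K + 120)*(21*1))/D(-65) = ((504 + 120)*(21*1))/(3 + 2*(-65)²) = (624*21)/(3 + 2*4225) = 13104/(3 + 8450) = 13104/8453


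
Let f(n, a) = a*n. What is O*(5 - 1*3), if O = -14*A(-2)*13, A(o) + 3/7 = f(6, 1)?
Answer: -2028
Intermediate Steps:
A(o) = 39/7 (A(o) = -3/7 + 1*6 = -3/7 + 6 = 39/7)
O = -1014 (O = -14*39/7*13 = -78*13 = -1014)
O*(5 - 1*3) = -1014*(5 - 1*3) = -1014*(5 - 3) = -1014*2 = -2028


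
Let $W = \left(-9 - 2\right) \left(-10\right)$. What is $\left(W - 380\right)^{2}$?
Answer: $72900$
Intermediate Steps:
$W = 110$ ($W = \left(-11\right) \left(-10\right) = 110$)
$\left(W - 380\right)^{2} = \left(110 - 380\right)^{2} = \left(-270\right)^{2} = 72900$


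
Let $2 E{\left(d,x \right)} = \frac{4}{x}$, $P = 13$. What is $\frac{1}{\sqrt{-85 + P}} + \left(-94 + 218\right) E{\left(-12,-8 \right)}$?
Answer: $-31 - \frac{i \sqrt{2}}{12} \approx -31.0 - 0.11785 i$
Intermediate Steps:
$E{\left(d,x \right)} = \frac{2}{x}$ ($E{\left(d,x \right)} = \frac{4 \frac{1}{x}}{2} = \frac{2}{x}$)
$\frac{1}{\sqrt{-85 + P}} + \left(-94 + 218\right) E{\left(-12,-8 \right)} = \frac{1}{\sqrt{-85 + 13}} + \left(-94 + 218\right) \frac{2}{-8} = \frac{1}{\sqrt{-72}} + 124 \cdot 2 \left(- \frac{1}{8}\right) = \frac{1}{6 i \sqrt{2}} + 124 \left(- \frac{1}{4}\right) = - \frac{i \sqrt{2}}{12} - 31 = -31 - \frac{i \sqrt{2}}{12}$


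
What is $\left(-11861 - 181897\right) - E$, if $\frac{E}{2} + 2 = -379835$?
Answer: $565916$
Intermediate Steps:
$E = -759674$ ($E = -4 + 2 \left(-379835\right) = -4 - 759670 = -759674$)
$\left(-11861 - 181897\right) - E = \left(-11861 - 181897\right) - -759674 = -193758 + 759674 = 565916$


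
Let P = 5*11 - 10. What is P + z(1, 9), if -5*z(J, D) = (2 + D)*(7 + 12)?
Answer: 16/5 ≈ 3.2000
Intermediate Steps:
z(J, D) = -38/5 - 19*D/5 (z(J, D) = -(2 + D)*(7 + 12)/5 = -(2 + D)*19/5 = -(38 + 19*D)/5 = -38/5 - 19*D/5)
P = 45 (P = 55 - 10 = 45)
P + z(1, 9) = 45 + (-38/5 - 19/5*9) = 45 + (-38/5 - 171/5) = 45 - 209/5 = 16/5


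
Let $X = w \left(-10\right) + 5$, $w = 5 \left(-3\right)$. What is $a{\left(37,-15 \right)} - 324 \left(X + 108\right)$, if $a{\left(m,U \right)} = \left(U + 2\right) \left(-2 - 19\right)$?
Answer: $-84939$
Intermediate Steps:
$w = -15$
$a{\left(m,U \right)} = -42 - 21 U$ ($a{\left(m,U \right)} = \left(2 + U\right) \left(-21\right) = -42 - 21 U$)
$X = 155$ ($X = \left(-15\right) \left(-10\right) + 5 = 150 + 5 = 155$)
$a{\left(37,-15 \right)} - 324 \left(X + 108\right) = \left(-42 - -315\right) - 324 \left(155 + 108\right) = \left(-42 + 315\right) - 85212 = 273 - 85212 = -84939$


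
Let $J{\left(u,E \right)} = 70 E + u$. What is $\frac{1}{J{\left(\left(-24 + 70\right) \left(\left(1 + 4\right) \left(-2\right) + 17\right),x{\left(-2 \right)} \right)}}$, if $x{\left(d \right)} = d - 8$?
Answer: $- \frac{1}{378} \approx -0.0026455$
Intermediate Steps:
$x{\left(d \right)} = -8 + d$
$J{\left(u,E \right)} = u + 70 E$
$\frac{1}{J{\left(\left(-24 + 70\right) \left(\left(1 + 4\right) \left(-2\right) + 17\right),x{\left(-2 \right)} \right)}} = \frac{1}{\left(-24 + 70\right) \left(\left(1 + 4\right) \left(-2\right) + 17\right) + 70 \left(-8 - 2\right)} = \frac{1}{46 \left(5 \left(-2\right) + 17\right) + 70 \left(-10\right)} = \frac{1}{46 \left(-10 + 17\right) - 700} = \frac{1}{46 \cdot 7 - 700} = \frac{1}{322 - 700} = \frac{1}{-378} = - \frac{1}{378}$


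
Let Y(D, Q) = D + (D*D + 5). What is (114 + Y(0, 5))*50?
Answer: 5950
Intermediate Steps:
Y(D, Q) = 5 + D + D² (Y(D, Q) = D + (D² + 5) = D + (5 + D²) = 5 + D + D²)
(114 + Y(0, 5))*50 = (114 + (5 + 0 + 0²))*50 = (114 + (5 + 0 + 0))*50 = (114 + 5)*50 = 119*50 = 5950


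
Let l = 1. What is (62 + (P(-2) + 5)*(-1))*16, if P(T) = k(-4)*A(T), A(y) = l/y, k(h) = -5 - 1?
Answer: 864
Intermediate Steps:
k(h) = -6
A(y) = 1/y
P(T) = -6/T
(62 + (P(-2) + 5)*(-1))*16 = (62 + (-6/(-2) + 5)*(-1))*16 = (62 + (-6*(-½) + 5)*(-1))*16 = (62 + (3 + 5)*(-1))*16 = (62 + 8*(-1))*16 = (62 - 8)*16 = 54*16 = 864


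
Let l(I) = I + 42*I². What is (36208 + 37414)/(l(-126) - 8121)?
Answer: 73622/658545 ≈ 0.11179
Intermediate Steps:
(36208 + 37414)/(l(-126) - 8121) = (36208 + 37414)/(-126*(1 + 42*(-126)) - 8121) = 73622/(-126*(1 - 5292) - 8121) = 73622/(-126*(-5291) - 8121) = 73622/(666666 - 8121) = 73622/658545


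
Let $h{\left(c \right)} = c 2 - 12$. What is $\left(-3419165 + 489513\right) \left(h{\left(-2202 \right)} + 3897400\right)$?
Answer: $-11405088361568$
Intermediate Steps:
$h{\left(c \right)} = -12 + 2 c$ ($h{\left(c \right)} = 2 c - 12 = -12 + 2 c$)
$\left(-3419165 + 489513\right) \left(h{\left(-2202 \right)} + 3897400\right) = \left(-3419165 + 489513\right) \left(\left(-12 + 2 \left(-2202\right)\right) + 3897400\right) = - 2929652 \left(\left(-12 - 4404\right) + 3897400\right) = - 2929652 \left(-4416 + 3897400\right) = \left(-2929652\right) 3892984 = -11405088361568$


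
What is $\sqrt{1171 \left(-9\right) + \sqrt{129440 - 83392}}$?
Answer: $\sqrt{-10539 + 4 \sqrt{2878}} \approx 101.61 i$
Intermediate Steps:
$\sqrt{1171 \left(-9\right) + \sqrt{129440 - 83392}} = \sqrt{-10539 + \sqrt{129440 + \left(-105099 + 21707\right)}} = \sqrt{-10539 + \sqrt{129440 - 83392}} = \sqrt{-10539 + \sqrt{46048}} = \sqrt{-10539 + 4 \sqrt{2878}}$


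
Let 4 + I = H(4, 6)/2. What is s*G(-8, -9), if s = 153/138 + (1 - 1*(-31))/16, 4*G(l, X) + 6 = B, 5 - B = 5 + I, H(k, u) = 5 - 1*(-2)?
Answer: -1573/368 ≈ -4.2745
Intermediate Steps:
H(k, u) = 7 (H(k, u) = 5 + 2 = 7)
I = -½ (I = -4 + 7/2 = -½ ≈ -0.50000)
B = ½ (B = 5 - (5 - ½) = 5 - 1*9/2 = 5 - 9/2 = ½ ≈ 0.50000)
G(l, X) = -11/8 (G(l, X) = -3/2 + (¼)*(½) = -3/2 + ⅛ = -11/8)
s = 143/46 (s = 153*(1/138) + (1 + 31)*(1/16) = 51/46 + 32*(1/16) = 51/46 + 2 = 143/46 ≈ 3.1087)
s*G(-8, -9) = (143/46)*(-11/8) = -1573/368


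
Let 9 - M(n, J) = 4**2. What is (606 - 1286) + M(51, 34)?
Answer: -687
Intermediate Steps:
M(n, J) = -7 (M(n, J) = 9 - 1*4**2 = 9 - 1*16 = 9 - 16 = -7)
(606 - 1286) + M(51, 34) = (606 - 1286) - 7 = -680 - 7 = -687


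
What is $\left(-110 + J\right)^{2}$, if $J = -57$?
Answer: $27889$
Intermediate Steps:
$\left(-110 + J\right)^{2} = \left(-110 - 57\right)^{2} = \left(-167\right)^{2} = 27889$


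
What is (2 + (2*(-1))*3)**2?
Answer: 16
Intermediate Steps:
(2 + (2*(-1))*3)**2 = (2 - 2*3)**2 = (2 - 6)**2 = (-4)**2 = 16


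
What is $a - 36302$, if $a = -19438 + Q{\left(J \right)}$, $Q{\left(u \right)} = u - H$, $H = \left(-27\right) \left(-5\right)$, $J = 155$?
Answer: $-55720$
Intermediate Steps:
$H = 135$
$Q{\left(u \right)} = -135 + u$ ($Q{\left(u \right)} = u - 135 = -135 + u$)
$a = -19418$ ($a = -19438 + \left(-135 + 155\right) = -19438 + 20 = -19418$)
$a - 36302 = -19418 - 36302 = -55720$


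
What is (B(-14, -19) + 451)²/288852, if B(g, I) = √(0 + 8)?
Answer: 67803/96284 + 451*√2/72213 ≈ 0.71303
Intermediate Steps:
B(g, I) = 2*√2 (B(g, I) = √8 = 2*√2)
(B(-14, -19) + 451)²/288852 = (2*√2 + 451)²/288852 = (451 + 2*√2)²*(1/288852) = (451 + 2*√2)²/288852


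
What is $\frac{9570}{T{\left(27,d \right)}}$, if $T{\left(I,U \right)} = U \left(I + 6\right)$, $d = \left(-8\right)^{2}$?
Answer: $\frac{145}{32} \approx 4.5313$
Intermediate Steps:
$d = 64$
$T{\left(I,U \right)} = U \left(6 + I\right)$
$\frac{9570}{T{\left(27,d \right)}} = \frac{9570}{64 \left(6 + 27\right)} = \frac{9570}{64 \cdot 33} = \frac{9570}{2112} = 9570 \cdot \frac{1}{2112} = \frac{145}{32}$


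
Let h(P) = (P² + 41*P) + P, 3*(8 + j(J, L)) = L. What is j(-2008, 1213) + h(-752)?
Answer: 1602949/3 ≈ 5.3432e+5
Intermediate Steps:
j(J, L) = -8 + L/3
h(P) = P² + 42*P
j(-2008, 1213) + h(-752) = (-8 + (⅓)*1213) - 752*(42 - 752) = (-8 + 1213/3) - 752*(-710) = 1189/3 + 533920 = 1602949/3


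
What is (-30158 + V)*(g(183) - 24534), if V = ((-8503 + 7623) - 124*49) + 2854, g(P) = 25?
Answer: 839678340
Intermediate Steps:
V = -4102 (V = (-880 - 6076) + 2854 = -6956 + 2854 = -4102)
(-30158 + V)*(g(183) - 24534) = (-30158 - 4102)*(25 - 24534) = -34260*(-24509) = 839678340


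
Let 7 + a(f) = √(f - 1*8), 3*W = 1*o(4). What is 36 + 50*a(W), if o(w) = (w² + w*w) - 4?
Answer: -314 + 100*√3/3 ≈ -256.27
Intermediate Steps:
o(w) = -4 + 2*w² (o(w) = (w² + w²) - 4 = 2*w² - 4 = -4 + 2*w²)
W = 28/3 (W = (1*(-4 + 2*4²))/3 = (1*(-4 + 2*16))/3 = (1*(-4 + 32))/3 = (1*28)/3 = (⅓)*28 = 28/3 ≈ 9.3333)
a(f) = -7 + √(-8 + f) (a(f) = -7 + √(f - 1*8) = -7 + √(f - 8) = -7 + √(-8 + f))
36 + 50*a(W) = 36 + 50*(-7 + √(-8 + 28/3)) = 36 + 50*(-7 + √(4/3)) = 36 + 50*(-7 + 2*√3/3) = 36 + (-350 + 100*√3/3) = -314 + 100*√3/3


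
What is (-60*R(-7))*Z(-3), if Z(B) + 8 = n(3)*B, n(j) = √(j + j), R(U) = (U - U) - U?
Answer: 3360 + 1260*√6 ≈ 6446.4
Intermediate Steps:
R(U) = -U (R(U) = 0 - U = -U)
n(j) = √2*√j (n(j) = √(2*j) = √2*√j)
Z(B) = -8 + B*√6 (Z(B) = -8 + (√2*√3)*B = -8 + √6*B = -8 + B*√6)
(-60*R(-7))*Z(-3) = (-(-60)*(-7))*(-8 - 3*√6) = (-60*7)*(-8 - 3*√6) = -420*(-8 - 3*√6) = 3360 + 1260*√6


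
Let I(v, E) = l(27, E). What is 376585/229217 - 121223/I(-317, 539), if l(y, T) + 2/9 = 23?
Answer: -250000151594/46989485 ≈ -5320.3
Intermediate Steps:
l(y, T) = 205/9 (l(y, T) = -2/9 + 23 = 205/9)
I(v, E) = 205/9
376585/229217 - 121223/I(-317, 539) = 376585/229217 - 121223/205/9 = 376585*(1/229217) - 121223*9/205 = 376585/229217 - 1091007/205 = -250000151594/46989485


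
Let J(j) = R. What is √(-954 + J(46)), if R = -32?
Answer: I*√986 ≈ 31.401*I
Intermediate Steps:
J(j) = -32
√(-954 + J(46)) = √(-954 - 32) = √(-986) = I*√986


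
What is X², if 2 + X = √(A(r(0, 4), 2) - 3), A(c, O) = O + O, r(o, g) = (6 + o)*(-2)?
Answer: 1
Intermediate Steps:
r(o, g) = -12 - 2*o
A(c, O) = 2*O
X = -1 (X = -2 + √(2*2 - 3) = -2 + √(4 - 3) = -2 + √1 = -2 + 1 = -1)
X² = (-1)² = 1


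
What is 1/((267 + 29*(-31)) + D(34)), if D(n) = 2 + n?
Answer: -1/596 ≈ -0.0016779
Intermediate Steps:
1/((267 + 29*(-31)) + D(34)) = 1/((267 + 29*(-31)) + (2 + 34)) = 1/((267 - 899) + 36) = 1/(-632 + 36) = 1/(-596) = -1/596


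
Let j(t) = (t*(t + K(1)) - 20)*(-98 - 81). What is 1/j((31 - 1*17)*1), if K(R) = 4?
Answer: -1/41528 ≈ -2.4080e-5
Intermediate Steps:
j(t) = 3580 - 179*t*(4 + t) (j(t) = (t*(t + 4) - 20)*(-98 - 81) = (t*(4 + t) - 20)*(-179) = (-20 + t*(4 + t))*(-179) = 3580 - 179*t*(4 + t))
1/j((31 - 1*17)*1) = 1/(3580 - 716*(31 - 1*17) - 179*(31 - 1*17)**2) = 1/(3580 - 716*(31 - 17) - 179*(31 - 17)**2) = 1/(3580 - 10024 - 179*(14*1)**2) = 1/(3580 - 716*14 - 179*14**2) = 1/(3580 - 10024 - 179*196) = 1/(3580 - 10024 - 35084) = 1/(-41528) = -1/41528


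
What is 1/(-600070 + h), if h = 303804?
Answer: -1/296266 ≈ -3.3753e-6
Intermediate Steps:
1/(-600070 + h) = 1/(-600070 + 303804) = 1/(-296266) = -1/296266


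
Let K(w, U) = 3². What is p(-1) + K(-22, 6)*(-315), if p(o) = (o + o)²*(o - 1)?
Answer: -2843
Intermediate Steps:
K(w, U) = 9
p(o) = 4*o²*(-1 + o) (p(o) = (2*o)²*(-1 + o) = (4*o²)*(-1 + o) = 4*o²*(-1 + o))
p(-1) + K(-22, 6)*(-315) = 4*(-1)²*(-1 - 1) + 9*(-315) = 4*1*(-2) - 2835 = -8 - 2835 = -2843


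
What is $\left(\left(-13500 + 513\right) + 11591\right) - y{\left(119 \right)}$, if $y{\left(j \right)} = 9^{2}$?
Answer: $-1477$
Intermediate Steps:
$y{\left(j \right)} = 81$
$\left(\left(-13500 + 513\right) + 11591\right) - y{\left(119 \right)} = \left(\left(-13500 + 513\right) + 11591\right) - 81 = \left(-12987 + 11591\right) - 81 = -1396 - 81 = -1477$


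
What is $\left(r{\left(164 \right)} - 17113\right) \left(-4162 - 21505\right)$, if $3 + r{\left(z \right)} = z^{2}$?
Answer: $-251023260$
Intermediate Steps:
$r{\left(z \right)} = -3 + z^{2}$
$\left(r{\left(164 \right)} - 17113\right) \left(-4162 - 21505\right) = \left(\left(-3 + 164^{2}\right) - 17113\right) \left(-4162 - 21505\right) = \left(\left(-3 + 26896\right) - 17113\right) \left(-25667\right) = \left(26893 - 17113\right) \left(-25667\right) = 9780 \left(-25667\right) = -251023260$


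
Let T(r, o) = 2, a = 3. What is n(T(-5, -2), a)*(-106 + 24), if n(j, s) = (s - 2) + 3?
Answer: -328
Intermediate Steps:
n(j, s) = 1 + s (n(j, s) = (-2 + s) + 3 = 1 + s)
n(T(-5, -2), a)*(-106 + 24) = (1 + 3)*(-106 + 24) = 4*(-82) = -328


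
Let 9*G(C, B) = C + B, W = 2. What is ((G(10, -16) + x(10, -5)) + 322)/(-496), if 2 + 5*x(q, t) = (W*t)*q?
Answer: -2257/3720 ≈ -0.60672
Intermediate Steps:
G(C, B) = B/9 + C/9 (G(C, B) = (C + B)/9 = (B + C)/9 = B/9 + C/9)
x(q, t) = -2/5 + 2*q*t/5 (x(q, t) = -2/5 + ((2*t)*q)/5 = -2/5 + (2*q*t)/5 = -2/5 + 2*q*t/5)
((G(10, -16) + x(10, -5)) + 322)/(-496) = ((((1/9)*(-16) + (1/9)*10) + (-2/5 + (2/5)*10*(-5))) + 322)/(-496) = (((-16/9 + 10/9) + (-2/5 - 20)) + 322)*(-1/496) = ((-2/3 - 102/5) + 322)*(-1/496) = (-316/15 + 322)*(-1/496) = (4514/15)*(-1/496) = -2257/3720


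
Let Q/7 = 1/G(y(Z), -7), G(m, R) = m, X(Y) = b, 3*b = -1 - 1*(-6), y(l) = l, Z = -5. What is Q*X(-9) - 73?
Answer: -226/3 ≈ -75.333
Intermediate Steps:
b = 5/3 (b = (-1 - 1*(-6))/3 = (-1 + 6)/3 = (1/3)*5 = 5/3 ≈ 1.6667)
X(Y) = 5/3
Q = -7/5 (Q = 7/(-5) = 7*(-1/5) = -7/5 ≈ -1.4000)
Q*X(-9) - 73 = -7/5*5/3 - 73 = -7/3 - 73 = -226/3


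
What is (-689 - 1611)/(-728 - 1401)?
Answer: 2300/2129 ≈ 1.0803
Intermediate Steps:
(-689 - 1611)/(-728 - 1401) = -2300/(-2129) = -2300*(-1/2129) = 2300/2129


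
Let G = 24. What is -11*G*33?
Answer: -8712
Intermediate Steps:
-11*G*33 = -11*24*33 = -264*33 = -8712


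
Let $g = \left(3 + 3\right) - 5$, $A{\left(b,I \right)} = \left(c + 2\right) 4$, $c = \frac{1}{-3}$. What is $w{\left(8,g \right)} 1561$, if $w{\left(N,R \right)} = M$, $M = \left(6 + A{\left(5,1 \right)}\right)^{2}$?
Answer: $\frac{2254084}{9} \approx 2.5045 \cdot 10^{5}$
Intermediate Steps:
$c = - \frac{1}{3} \approx -0.33333$
$A{\left(b,I \right)} = \frac{20}{3}$ ($A{\left(b,I \right)} = \left(- \frac{1}{3} + 2\right) 4 = \frac{5}{3} \cdot 4 = \frac{20}{3}$)
$g = 1$ ($g = 6 - 5 = 1$)
$M = \frac{1444}{9}$ ($M = \left(6 + \frac{20}{3}\right)^{2} = \left(\frac{38}{3}\right)^{2} = \frac{1444}{9} \approx 160.44$)
$w{\left(N,R \right)} = \frac{1444}{9}$
$w{\left(8,g \right)} 1561 = \frac{1444}{9} \cdot 1561 = \frac{2254084}{9}$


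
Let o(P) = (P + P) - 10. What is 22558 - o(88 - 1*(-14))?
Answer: 22364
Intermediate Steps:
o(P) = -10 + 2*P (o(P) = 2*P - 10 = -10 + 2*P)
22558 - o(88 - 1*(-14)) = 22558 - (-10 + 2*(88 - 1*(-14))) = 22558 - (-10 + 2*(88 + 14)) = 22558 - (-10 + 2*102) = 22558 - (-10 + 204) = 22558 - 1*194 = 22558 - 194 = 22364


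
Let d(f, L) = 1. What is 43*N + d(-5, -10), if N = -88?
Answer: -3783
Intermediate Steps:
43*N + d(-5, -10) = 43*(-88) + 1 = -3784 + 1 = -3783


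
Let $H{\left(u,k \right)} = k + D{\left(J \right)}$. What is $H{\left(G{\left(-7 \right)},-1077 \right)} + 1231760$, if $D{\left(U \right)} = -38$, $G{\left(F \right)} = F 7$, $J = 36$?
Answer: $1230645$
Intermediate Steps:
$G{\left(F \right)} = 7 F$
$H{\left(u,k \right)} = -38 + k$ ($H{\left(u,k \right)} = k - 38 = -38 + k$)
$H{\left(G{\left(-7 \right)},-1077 \right)} + 1231760 = \left(-38 - 1077\right) + 1231760 = -1115 + 1231760 = 1230645$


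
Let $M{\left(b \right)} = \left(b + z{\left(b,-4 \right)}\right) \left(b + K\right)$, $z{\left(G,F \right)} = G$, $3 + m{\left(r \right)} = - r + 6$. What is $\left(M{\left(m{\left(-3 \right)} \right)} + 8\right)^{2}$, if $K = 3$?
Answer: $13456$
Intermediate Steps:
$m{\left(r \right)} = 3 - r$ ($m{\left(r \right)} = -3 - \left(-6 + r\right) = 3 - r$)
$M{\left(b \right)} = 2 b \left(3 + b\right)$ ($M{\left(b \right)} = \left(b + b\right) \left(b + 3\right) = 2 b \left(3 + b\right)$)
$\left(M{\left(m{\left(-3 \right)} \right)} + 8\right)^{2} = \left(2 \left(3 - -3\right) \left(3 + \left(3 - -3\right)\right) + 8\right)^{2} = \left(2 \left(3 + 3\right) \left(3 + \left(3 + 3\right)\right) + 8\right)^{2} = \left(2 \cdot 6 \left(3 + 6\right) + 8\right)^{2} = \left(2 \cdot 6 \cdot 9 + 8\right)^{2} = \left(108 + 8\right)^{2} = 116^{2} = 13456$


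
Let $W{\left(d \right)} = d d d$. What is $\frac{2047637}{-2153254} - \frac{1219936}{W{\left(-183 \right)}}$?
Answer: $- \frac{9922084663475}{13196189146698} \approx -0.75189$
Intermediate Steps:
$W{\left(d \right)} = d^{3}$ ($W{\left(d \right)} = d^{2} d = d^{3}$)
$\frac{2047637}{-2153254} - \frac{1219936}{W{\left(-183 \right)}} = \frac{2047637}{-2153254} - \frac{1219936}{\left(-183\right)^{3}} = 2047637 \left(- \frac{1}{2153254}\right) - \frac{1219936}{-6128487} = - \frac{2047637}{2153254} - - \frac{1219936}{6128487} = - \frac{2047637}{2153254} + \frac{1219936}{6128487} = - \frac{9922084663475}{13196189146698}$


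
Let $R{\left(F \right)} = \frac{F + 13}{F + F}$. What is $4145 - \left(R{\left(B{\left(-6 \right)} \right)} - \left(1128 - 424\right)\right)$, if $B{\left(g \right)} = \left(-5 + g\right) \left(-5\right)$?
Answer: $\frac{266661}{55} \approx 4848.4$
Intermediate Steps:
$B{\left(g \right)} = 25 - 5 g$
$R{\left(F \right)} = \frac{13 + F}{2 F}$
$4145 - \left(R{\left(B{\left(-6 \right)} \right)} - \left(1128 - 424\right)\right) = 4145 - \left(\frac{13 + \left(25 - -30\right)}{2 \left(25 - -30\right)} - \left(1128 - 424\right)\right) = 4145 - \left(\frac{13 + \left(25 + 30\right)}{2 \left(25 + 30\right)} - 704\right) = 4145 - \left(\frac{13 + 55}{2 \cdot 55} - 704\right) = 4145 - \left(\frac{1}{2} \cdot \frac{1}{55} \cdot 68 - 704\right) = 4145 - \left(\frac{34}{55} - 704\right) = 4145 - - \frac{38686}{55} = 4145 + \frac{38686}{55} = \frac{266661}{55}$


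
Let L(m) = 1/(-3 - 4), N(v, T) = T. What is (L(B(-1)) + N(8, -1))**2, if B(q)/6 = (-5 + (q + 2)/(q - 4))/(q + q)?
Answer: 64/49 ≈ 1.3061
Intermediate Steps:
B(q) = 3*(-5 + (2 + q)/(-4 + q))/q (B(q) = 6*((-5 + (q + 2)/(q - 4))/(q + q)) = 6*((-5 + (2 + q)/(-4 + q))/((2*q))) = 6*((-5 + (2 + q)/(-4 + q))*(1/(2*q))) = 6*((-5 + (2 + q)/(-4 + q))/(2*q)) = 3*(-5 + (2 + q)/(-4 + q))/q)
L(m) = -1/7 (L(m) = 1/(-7) = -1/7)
(L(B(-1)) + N(8, -1))**2 = (-1/7 - 1)**2 = (-8/7)**2 = 64/49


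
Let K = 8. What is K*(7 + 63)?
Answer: 560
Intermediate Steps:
K*(7 + 63) = 8*(7 + 63) = 8*70 = 560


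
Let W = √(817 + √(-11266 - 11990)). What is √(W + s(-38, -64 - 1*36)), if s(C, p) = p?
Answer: √(-100 + √(817 + 6*I*√646)) ≈ 0.1573 + 8.445*I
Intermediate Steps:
W = √(817 + 6*I*√646) (W = √(817 + √(-23256)) = √(817 + 6*I*√646) ≈ 28.706 + 2.6562*I)
√(W + s(-38, -64 - 1*36)) = √(√(817 + 6*I*√646) + (-64 - 1*36)) = √(√(817 + 6*I*√646) + (-64 - 36)) = √(√(817 + 6*I*√646) - 100) = √(-100 + √(817 + 6*I*√646))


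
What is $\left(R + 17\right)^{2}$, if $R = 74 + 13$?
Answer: $10816$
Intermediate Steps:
$R = 87$
$\left(R + 17\right)^{2} = \left(87 + 17\right)^{2} = 104^{2} = 10816$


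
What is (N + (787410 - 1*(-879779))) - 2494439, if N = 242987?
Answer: -584263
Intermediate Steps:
(N + (787410 - 1*(-879779))) - 2494439 = (242987 + (787410 - 1*(-879779))) - 2494439 = (242987 + (787410 + 879779)) - 2494439 = (242987 + 1667189) - 2494439 = 1910176 - 2494439 = -584263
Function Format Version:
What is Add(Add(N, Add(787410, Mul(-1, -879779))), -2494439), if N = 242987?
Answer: -584263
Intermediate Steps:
Add(Add(N, Add(787410, Mul(-1, -879779))), -2494439) = Add(Add(242987, Add(787410, Mul(-1, -879779))), -2494439) = Add(Add(242987, Add(787410, 879779)), -2494439) = Add(Add(242987, 1667189), -2494439) = Add(1910176, -2494439) = -584263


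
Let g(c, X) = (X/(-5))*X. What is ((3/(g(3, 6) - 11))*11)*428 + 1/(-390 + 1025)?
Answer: -44843609/57785 ≈ -776.04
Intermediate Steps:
g(c, X) = -X**2/5 (g(c, X) = (X*(-1/5))*X = (-X/5)*X = -X**2/5)
((3/(g(3, 6) - 11))*11)*428 + 1/(-390 + 1025) = ((3/(-1/5*6**2 - 11))*11)*428 + 1/(-390 + 1025) = ((3/(-1/5*36 - 11))*11)*428 + 1/635 = ((3/(-36/5 - 11))*11)*428 + 1/635 = ((3/(-91/5))*11)*428 + 1/635 = (-5/91*3*11)*428 + 1/635 = -15/91*11*428 + 1/635 = -165/91*428 + 1/635 = -70620/91 + 1/635 = -44843609/57785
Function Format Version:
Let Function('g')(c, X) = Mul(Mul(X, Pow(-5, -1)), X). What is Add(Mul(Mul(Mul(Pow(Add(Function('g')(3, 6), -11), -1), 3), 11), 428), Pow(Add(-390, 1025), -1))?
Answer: Rational(-44843609, 57785) ≈ -776.04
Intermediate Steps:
Function('g')(c, X) = Mul(Rational(-1, 5), Pow(X, 2)) (Function('g')(c, X) = Mul(Mul(X, Rational(-1, 5)), X) = Mul(Mul(Rational(-1, 5), X), X) = Mul(Rational(-1, 5), Pow(X, 2)))
Add(Mul(Mul(Mul(Pow(Add(Function('g')(3, 6), -11), -1), 3), 11), 428), Pow(Add(-390, 1025), -1)) = Add(Mul(Mul(Mul(Pow(Add(Mul(Rational(-1, 5), Pow(6, 2)), -11), -1), 3), 11), 428), Pow(Add(-390, 1025), -1)) = Add(Mul(Mul(Mul(Pow(Add(Mul(Rational(-1, 5), 36), -11), -1), 3), 11), 428), Pow(635, -1)) = Add(Mul(Mul(Mul(Pow(Add(Rational(-36, 5), -11), -1), 3), 11), 428), Rational(1, 635)) = Add(Mul(Mul(Mul(Pow(Rational(-91, 5), -1), 3), 11), 428), Rational(1, 635)) = Add(Mul(Mul(Mul(Rational(-5, 91), 3), 11), 428), Rational(1, 635)) = Add(Mul(Mul(Rational(-15, 91), 11), 428), Rational(1, 635)) = Add(Mul(Rational(-165, 91), 428), Rational(1, 635)) = Add(Rational(-70620, 91), Rational(1, 635)) = Rational(-44843609, 57785)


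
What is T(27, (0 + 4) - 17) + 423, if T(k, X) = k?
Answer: 450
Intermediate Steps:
T(27, (0 + 4) - 17) + 423 = 27 + 423 = 450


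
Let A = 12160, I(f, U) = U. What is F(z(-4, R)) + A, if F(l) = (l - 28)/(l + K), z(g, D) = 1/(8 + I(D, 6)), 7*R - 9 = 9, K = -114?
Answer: 19395591/1595 ≈ 12160.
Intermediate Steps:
R = 18/7 (R = 9/7 + (⅐)*9 = 9/7 + 9/7 = 18/7 ≈ 2.5714)
z(g, D) = 1/14 (z(g, D) = 1/(8 + 6) = 1/14)
F(l) = (-28 + l)/(-114 + l) (F(l) = (l - 28)/(l - 114) = (-28 + l)/(-114 + l))
F(z(-4, R)) + A = (-28 + 1/14)/(-114 + 1/14) + 12160 = -391/14/(-1595/14) + 12160 = -14/1595*(-391/14) + 12160 = 391/1595 + 12160 = 19395591/1595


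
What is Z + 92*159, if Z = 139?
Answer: 14767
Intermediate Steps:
Z + 92*159 = 139 + 92*159 = 139 + 14628 = 14767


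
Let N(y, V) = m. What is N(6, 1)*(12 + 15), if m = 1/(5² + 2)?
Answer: 1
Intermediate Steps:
m = 1/27 (m = 1/(25 + 2) = 1/27 ≈ 0.037037)
N(y, V) = 1/27
N(6, 1)*(12 + 15) = (12 + 15)/27 = (1/27)*27 = 1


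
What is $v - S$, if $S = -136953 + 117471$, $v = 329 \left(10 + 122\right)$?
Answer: $62910$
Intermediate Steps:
$v = 43428$ ($v = 329 \cdot 132 = 43428$)
$S = -19482$
$v - S = 43428 - -19482 = 43428 + 19482 = 62910$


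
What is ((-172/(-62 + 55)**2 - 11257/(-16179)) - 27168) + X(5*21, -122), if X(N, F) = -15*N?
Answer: -22788848048/792771 ≈ -28746.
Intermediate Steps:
((-172/(-62 + 55)**2 - 11257/(-16179)) - 27168) + X(5*21, -122) = ((-172/(-62 + 55)**2 - 11257/(-16179)) - 27168) - 75*21 = ((-172/((-7)**2) - 11257*(-1/16179)) - 27168) - 15*105 = ((-172/49 + 11257/16179) - 27168) - 1575 = (-2231195/792771 - 27168) - 1575 = -21540233723/792771 - 1575 = -22788848048/792771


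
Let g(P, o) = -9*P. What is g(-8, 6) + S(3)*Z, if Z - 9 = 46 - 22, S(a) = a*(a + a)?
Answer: 666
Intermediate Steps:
S(a) = 2*a**2 (S(a) = a*(2*a) = 2*a**2)
Z = 33 (Z = 9 + (46 - 22) = 9 + 24 = 33)
g(-8, 6) + S(3)*Z = -9*(-8) + (2*3**2)*33 = 72 + (2*9)*33 = 72 + 18*33 = 72 + 594 = 666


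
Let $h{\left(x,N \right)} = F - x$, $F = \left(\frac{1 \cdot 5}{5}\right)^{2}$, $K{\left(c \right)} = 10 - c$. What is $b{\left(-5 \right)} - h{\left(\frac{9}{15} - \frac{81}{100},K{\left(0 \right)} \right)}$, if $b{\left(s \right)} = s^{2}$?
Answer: $\frac{2379}{100} \approx 23.79$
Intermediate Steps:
$F = 1$ ($F = \left(5 \cdot \frac{1}{5}\right)^{2} = 1^{2} = 1$)
$h{\left(x,N \right)} = 1 - x$
$b{\left(-5 \right)} - h{\left(\frac{9}{15} - \frac{81}{100},K{\left(0 \right)} \right)} = \left(-5\right)^{2} - \left(1 - \left(\frac{9}{15} - \frac{81}{100}\right)\right) = 25 - \left(1 - \left(9 \cdot \frac{1}{15} - \frac{81}{100}\right)\right) = 25 - \left(1 - \left(\frac{3}{5} - \frac{81}{100}\right)\right) = 25 - \left(1 - - \frac{21}{100}\right) = 25 - \left(1 + \frac{21}{100}\right) = 25 - \frac{121}{100} = \frac{2379}{100}$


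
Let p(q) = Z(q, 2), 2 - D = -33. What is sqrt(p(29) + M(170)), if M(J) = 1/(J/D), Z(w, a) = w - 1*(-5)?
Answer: sqrt(39542)/34 ≈ 5.8486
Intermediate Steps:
Z(w, a) = 5 + w (Z(w, a) = w + 5 = 5 + w)
D = 35 (D = 2 - 1*(-33) = 2 + 33 = 35)
p(q) = 5 + q
M(J) = 35/J (M(J) = 1/(J/35) = 35/J)
sqrt(p(29) + M(170)) = sqrt((5 + 29) + 35/170) = sqrt(34 + 35*(1/170)) = sqrt(34 + 7/34) = sqrt(1163/34) = sqrt(39542)/34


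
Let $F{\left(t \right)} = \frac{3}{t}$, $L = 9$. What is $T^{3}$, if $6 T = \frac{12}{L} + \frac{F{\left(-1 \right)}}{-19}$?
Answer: $\frac{614125}{40001688} \approx 0.015352$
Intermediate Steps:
$T = \frac{85}{342}$ ($T = \frac{\frac{12}{9} + \frac{3 \frac{1}{-1}}{-19}}{6} = \frac{12 \cdot \frac{1}{9} + 3 \left(-1\right) \left(- \frac{1}{19}\right)}{6} = \frac{\frac{4}{3} - - \frac{3}{19}}{6} = \frac{\frac{4}{3} + \frac{3}{19}}{6} = \frac{1}{6} \cdot \frac{85}{57} = \frac{85}{342} \approx 0.24854$)
$T^{3} = \left(\frac{85}{342}\right)^{3} = \frac{614125}{40001688}$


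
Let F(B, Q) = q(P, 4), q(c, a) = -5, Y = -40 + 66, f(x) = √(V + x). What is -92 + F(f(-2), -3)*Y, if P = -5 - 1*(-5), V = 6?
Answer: -222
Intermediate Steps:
P = 0 (P = -5 + 5 = 0)
f(x) = √(6 + x)
Y = 26
F(B, Q) = -5
-92 + F(f(-2), -3)*Y = -92 - 5*26 = -92 - 130 = -222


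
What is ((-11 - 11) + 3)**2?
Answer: 361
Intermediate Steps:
((-11 - 11) + 3)**2 = (-22 + 3)**2 = (-19)**2 = 361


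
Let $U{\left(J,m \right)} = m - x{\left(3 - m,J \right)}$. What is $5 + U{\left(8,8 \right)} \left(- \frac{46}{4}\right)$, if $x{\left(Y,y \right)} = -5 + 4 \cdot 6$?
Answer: $\frac{263}{2} \approx 131.5$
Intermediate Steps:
$x{\left(Y,y \right)} = 19$ ($x{\left(Y,y \right)} = -5 + 24 = 19$)
$U{\left(J,m \right)} = -19 + m$ ($U{\left(J,m \right)} = m - 19 = -19 + m$)
$5 + U{\left(8,8 \right)} \left(- \frac{46}{4}\right) = 5 + \left(-19 + 8\right) \left(- \frac{46}{4}\right) = 5 - 11 \left(\left(-46\right) \frac{1}{4}\right) = 5 - - \frac{253}{2} = 5 + \frac{253}{2} = \frac{263}{2}$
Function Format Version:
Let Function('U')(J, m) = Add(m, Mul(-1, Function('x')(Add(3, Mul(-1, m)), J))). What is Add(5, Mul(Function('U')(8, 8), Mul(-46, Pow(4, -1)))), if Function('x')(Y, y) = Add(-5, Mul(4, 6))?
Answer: Rational(263, 2) ≈ 131.50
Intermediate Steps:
Function('x')(Y, y) = 19 (Function('x')(Y, y) = Add(-5, 24) = 19)
Function('U')(J, m) = Add(-19, m) (Function('U')(J, m) = Add(m, Mul(-1, 19)) = Add(m, -19) = Add(-19, m))
Add(5, Mul(Function('U')(8, 8), Mul(-46, Pow(4, -1)))) = Add(5, Mul(Add(-19, 8), Mul(-46, Pow(4, -1)))) = Add(5, Mul(-11, Mul(-46, Rational(1, 4)))) = Add(5, Mul(-11, Rational(-23, 2))) = Add(5, Rational(253, 2)) = Rational(263, 2)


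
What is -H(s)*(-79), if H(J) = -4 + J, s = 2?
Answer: -158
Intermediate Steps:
-H(s)*(-79) = -(-4 + 2)*(-79) = -(-2)*(-79) = -1*158 = -158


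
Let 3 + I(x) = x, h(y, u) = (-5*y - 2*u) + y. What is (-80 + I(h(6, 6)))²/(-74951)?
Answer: -14161/74951 ≈ -0.18894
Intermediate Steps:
h(y, u) = -4*y - 2*u
I(x) = -3 + x
(-80 + I(h(6, 6)))²/(-74951) = (-80 + (-3 + (-4*6 - 2*6)))²/(-74951) = (-80 + (-3 + (-24 - 12)))²*(-1/74951) = (-80 + (-3 - 36))²*(-1/74951) = (-80 - 39)²*(-1/74951) = (-119)²*(-1/74951) = 14161*(-1/74951) = -14161/74951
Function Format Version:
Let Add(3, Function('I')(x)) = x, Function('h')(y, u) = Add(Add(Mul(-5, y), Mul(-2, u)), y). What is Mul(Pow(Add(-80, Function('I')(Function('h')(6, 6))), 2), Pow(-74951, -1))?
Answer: Rational(-14161, 74951) ≈ -0.18894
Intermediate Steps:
Function('h')(y, u) = Add(Mul(-4, y), Mul(-2, u))
Function('I')(x) = Add(-3, x)
Mul(Pow(Add(-80, Function('I')(Function('h')(6, 6))), 2), Pow(-74951, -1)) = Mul(Pow(Add(-80, Add(-3, Add(Mul(-4, 6), Mul(-2, 6)))), 2), Pow(-74951, -1)) = Mul(Pow(Add(-80, Add(-3, Add(-24, -12))), 2), Rational(-1, 74951)) = Mul(Pow(Add(-80, Add(-3, -36)), 2), Rational(-1, 74951)) = Mul(Pow(Add(-80, -39), 2), Rational(-1, 74951)) = Mul(Pow(-119, 2), Rational(-1, 74951)) = Mul(14161, Rational(-1, 74951)) = Rational(-14161, 74951)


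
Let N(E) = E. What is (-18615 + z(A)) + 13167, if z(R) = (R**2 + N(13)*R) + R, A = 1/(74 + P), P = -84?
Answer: -544939/100 ≈ -5449.4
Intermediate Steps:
A = -1/10 (A = 1/(74 - 84) = 1/(-10) = -1/10 ≈ -0.10000)
z(R) = R**2 + 14*R (z(R) = (R**2 + 13*R) + R = R**2 + 14*R)
(-18615 + z(A)) + 13167 = (-18615 - (14 - 1/10)/10) + 13167 = (-18615 - 1/10*139/10) + 13167 = (-18615 - 139/100) + 13167 = -1861639/100 + 13167 = -544939/100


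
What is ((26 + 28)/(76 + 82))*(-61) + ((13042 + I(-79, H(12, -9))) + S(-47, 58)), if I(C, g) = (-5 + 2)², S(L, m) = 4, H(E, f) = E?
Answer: 1029698/79 ≈ 13034.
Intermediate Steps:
I(C, g) = 9 (I(C, g) = (-3)² = 9)
((26 + 28)/(76 + 82))*(-61) + ((13042 + I(-79, H(12, -9))) + S(-47, 58)) = ((26 + 28)/(76 + 82))*(-61) + ((13042 + 9) + 4) = (54/158)*(-61) + (13051 + 4) = (54*(1/158))*(-61) + 13055 = (27/79)*(-61) + 13055 = -1647/79 + 13055 = 1029698/79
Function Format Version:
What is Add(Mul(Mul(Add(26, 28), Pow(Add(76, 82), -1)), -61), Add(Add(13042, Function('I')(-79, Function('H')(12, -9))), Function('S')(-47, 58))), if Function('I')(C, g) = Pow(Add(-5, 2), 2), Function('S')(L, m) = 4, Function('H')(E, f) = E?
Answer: Rational(1029698, 79) ≈ 13034.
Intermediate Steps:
Function('I')(C, g) = 9 (Function('I')(C, g) = Pow(-3, 2) = 9)
Add(Mul(Mul(Add(26, 28), Pow(Add(76, 82), -1)), -61), Add(Add(13042, Function('I')(-79, Function('H')(12, -9))), Function('S')(-47, 58))) = Add(Mul(Mul(Add(26, 28), Pow(Add(76, 82), -1)), -61), Add(Add(13042, 9), 4)) = Add(Mul(Mul(54, Pow(158, -1)), -61), Add(13051, 4)) = Add(Mul(Mul(54, Rational(1, 158)), -61), 13055) = Add(Mul(Rational(27, 79), -61), 13055) = Add(Rational(-1647, 79), 13055) = Rational(1029698, 79)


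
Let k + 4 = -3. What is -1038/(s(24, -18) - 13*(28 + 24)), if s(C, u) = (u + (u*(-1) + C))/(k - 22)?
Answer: 15051/9814 ≈ 1.5336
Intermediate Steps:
k = -7 (k = -4 - 3 = -7)
s(C, u) = -C/29 (s(C, u) = (u + (u*(-1) + C))/(-7 - 22) = (u + (-u + C))/(-29) = (u + (C - u))*(-1/29) = C*(-1/29) = -C/29)
-1038/(s(24, -18) - 13*(28 + 24)) = -1038/(-1/29*24 - 13*(28 + 24)) = -1038/(-24/29 - 13*52) = -1038/(-24/29 - 676) = -1038/(-19628/29) = -1038*(-29/19628) = 15051/9814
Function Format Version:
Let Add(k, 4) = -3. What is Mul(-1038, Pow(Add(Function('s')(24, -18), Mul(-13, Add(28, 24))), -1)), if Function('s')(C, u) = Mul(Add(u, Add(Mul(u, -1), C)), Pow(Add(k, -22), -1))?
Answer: Rational(15051, 9814) ≈ 1.5336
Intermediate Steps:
k = -7 (k = Add(-4, -3) = -7)
Function('s')(C, u) = Mul(Rational(-1, 29), C) (Function('s')(C, u) = Mul(Add(u, Add(Mul(u, -1), C)), Pow(Add(-7, -22), -1)) = Mul(Add(u, Add(Mul(-1, u), C)), Pow(-29, -1)) = Mul(Add(u, Add(C, Mul(-1, u))), Rational(-1, 29)) = Mul(C, Rational(-1, 29)) = Mul(Rational(-1, 29), C))
Mul(-1038, Pow(Add(Function('s')(24, -18), Mul(-13, Add(28, 24))), -1)) = Mul(-1038, Pow(Add(Mul(Rational(-1, 29), 24), Mul(-13, Add(28, 24))), -1)) = Mul(-1038, Pow(Add(Rational(-24, 29), Mul(-13, 52)), -1)) = Mul(-1038, Pow(Add(Rational(-24, 29), -676), -1)) = Mul(-1038, Pow(Rational(-19628, 29), -1)) = Mul(-1038, Rational(-29, 19628)) = Rational(15051, 9814)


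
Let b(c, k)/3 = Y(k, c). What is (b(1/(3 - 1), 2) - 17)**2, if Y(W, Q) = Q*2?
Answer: 196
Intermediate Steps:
Y(W, Q) = 2*Q
b(c, k) = 6*c (b(c, k) = 3*(2*c) = 6*c)
(b(1/(3 - 1), 2) - 17)**2 = (6/(3 - 1) - 17)**2 = (6/2 - 17)**2 = (6*(1/2) - 17)**2 = (3 - 17)**2 = (-14)**2 = 196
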